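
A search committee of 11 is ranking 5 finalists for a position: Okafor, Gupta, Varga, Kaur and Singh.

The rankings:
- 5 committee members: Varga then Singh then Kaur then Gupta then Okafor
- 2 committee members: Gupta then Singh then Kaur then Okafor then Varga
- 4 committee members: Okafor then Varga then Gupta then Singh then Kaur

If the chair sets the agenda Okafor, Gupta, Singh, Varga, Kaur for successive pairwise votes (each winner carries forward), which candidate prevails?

Varga

Round 1: Okafor vs Gupta — 4–7, Gupta advances.
Round 2: Gupta vs Singh — 6–5, Gupta advances.
Round 3: Gupta vs Varga — 2–9, Varga advances.
Round 4: Varga vs Kaur — 9–2, Varga advances.
Varga survives the agenda.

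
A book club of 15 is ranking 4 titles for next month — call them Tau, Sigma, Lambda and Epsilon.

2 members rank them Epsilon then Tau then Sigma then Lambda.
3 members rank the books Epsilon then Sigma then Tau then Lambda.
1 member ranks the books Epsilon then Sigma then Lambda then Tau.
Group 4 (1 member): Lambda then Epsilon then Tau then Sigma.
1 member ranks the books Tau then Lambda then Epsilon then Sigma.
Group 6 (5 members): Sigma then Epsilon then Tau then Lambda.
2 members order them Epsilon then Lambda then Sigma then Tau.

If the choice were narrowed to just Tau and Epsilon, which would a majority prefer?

Ballots ranking Tau above Epsilon: 1.
Ballots ranking Epsilon above Tau: 15 − 1 = 14.
Epsilon wins the head-to-head 14–1.

Epsilon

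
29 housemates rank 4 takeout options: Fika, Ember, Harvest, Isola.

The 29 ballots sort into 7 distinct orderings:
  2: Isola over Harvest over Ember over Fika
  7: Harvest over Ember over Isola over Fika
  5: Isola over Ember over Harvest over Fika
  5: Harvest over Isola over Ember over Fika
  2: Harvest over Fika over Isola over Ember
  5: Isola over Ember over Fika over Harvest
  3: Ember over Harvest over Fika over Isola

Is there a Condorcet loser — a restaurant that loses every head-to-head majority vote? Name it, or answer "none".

Fika

Head-to-head results (29 friends):
Fika vs Ember: Ember, 27–2.
Fika vs Harvest: Harvest, 24–5.
Fika vs Isola: Fika preferred on 2+3 = 5 ballots; Isola wins 24–5.
Ember vs Harvest: Ember is ranked higher on 5+5+3 = 13 ballots, Harvest on 16. Harvest wins 16–13.
Ember vs Isola: Ember is ranked higher on 7+3 = 10 ballots, Isola on 19. Isola wins 19–10.
Harvest vs Isola: Harvest wins 17–12.
Fika is beaten in every head-to-head and is the Condorcet loser.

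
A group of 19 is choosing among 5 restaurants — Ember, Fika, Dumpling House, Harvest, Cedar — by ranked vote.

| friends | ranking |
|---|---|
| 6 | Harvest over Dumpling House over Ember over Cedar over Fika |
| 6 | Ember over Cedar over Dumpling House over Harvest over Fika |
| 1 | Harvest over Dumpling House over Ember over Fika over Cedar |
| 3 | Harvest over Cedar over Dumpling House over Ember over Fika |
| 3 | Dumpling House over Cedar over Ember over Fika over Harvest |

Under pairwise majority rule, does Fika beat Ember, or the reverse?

Ember

No ballot ranks Fika above Ember: 0.
Ballots ranking Ember above Fika: 19 − 0 = 19.
Ember wins the head-to-head 19–0.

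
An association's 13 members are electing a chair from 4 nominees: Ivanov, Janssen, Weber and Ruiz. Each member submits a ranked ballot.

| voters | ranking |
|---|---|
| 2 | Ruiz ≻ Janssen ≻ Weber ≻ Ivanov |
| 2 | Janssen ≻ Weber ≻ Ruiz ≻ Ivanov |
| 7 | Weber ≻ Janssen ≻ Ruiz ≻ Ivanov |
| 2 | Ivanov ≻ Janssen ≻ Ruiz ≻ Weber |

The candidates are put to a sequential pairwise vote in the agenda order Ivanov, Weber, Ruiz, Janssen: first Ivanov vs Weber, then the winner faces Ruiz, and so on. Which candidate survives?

Weber

Round 1: Ivanov vs Weber — 2–11, Weber advances.
Round 2: Weber vs Ruiz — 9–4, Weber advances.
Round 3: Weber vs Janssen — 7–6, Weber advances.
The agenda winner is Weber.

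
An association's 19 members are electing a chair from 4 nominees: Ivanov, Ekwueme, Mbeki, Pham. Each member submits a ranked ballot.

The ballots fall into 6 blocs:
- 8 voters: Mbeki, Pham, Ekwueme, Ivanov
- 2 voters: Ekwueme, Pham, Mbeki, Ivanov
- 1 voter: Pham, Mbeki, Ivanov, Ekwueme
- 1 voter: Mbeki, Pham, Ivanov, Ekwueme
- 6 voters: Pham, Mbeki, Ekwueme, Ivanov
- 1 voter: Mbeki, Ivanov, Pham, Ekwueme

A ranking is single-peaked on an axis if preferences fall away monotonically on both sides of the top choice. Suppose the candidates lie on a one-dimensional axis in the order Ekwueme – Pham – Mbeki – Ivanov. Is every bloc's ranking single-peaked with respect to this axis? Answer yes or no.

Axis positions: Ekwueme=1, Pham=2, Mbeki=3, Ivanov=4.
Bloc 1 (peak Mbeki at position 3): ranking walks positions 3-2-1-4, expanding outward from the peak — single-peaked.
Bloc 2 (peak Ekwueme at position 1): ranking walks positions 1-2-3-4, expanding outward from the peak — single-peaked.
Bloc 3 (peak Pham at position 2): ranking walks positions 2-3-4-1, expanding outward from the peak — single-peaked.
Bloc 4 (peak Mbeki at position 3): ranking walks positions 3-2-4-1, expanding outward from the peak — single-peaked.
Bloc 5 (peak Pham at position 2): ranking walks positions 2-3-1-4, expanding outward from the peak — single-peaked.
Bloc 6 (peak Mbeki at position 3): ranking walks positions 3-4-2-1, expanding outward from the peak — single-peaked.
Every ranking is single-peaked on this axis.

yes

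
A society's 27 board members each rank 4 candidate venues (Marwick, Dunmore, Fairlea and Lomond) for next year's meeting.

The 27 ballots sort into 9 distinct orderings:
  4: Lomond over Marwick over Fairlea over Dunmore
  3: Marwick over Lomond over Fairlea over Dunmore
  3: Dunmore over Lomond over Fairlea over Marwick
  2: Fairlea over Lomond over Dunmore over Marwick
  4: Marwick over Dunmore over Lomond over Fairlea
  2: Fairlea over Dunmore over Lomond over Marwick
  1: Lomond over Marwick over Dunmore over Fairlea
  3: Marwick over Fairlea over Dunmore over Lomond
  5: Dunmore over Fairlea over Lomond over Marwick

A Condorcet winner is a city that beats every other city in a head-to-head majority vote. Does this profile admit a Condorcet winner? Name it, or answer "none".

Check each pair by majority over 27 ballots:
Marwick vs Dunmore: Marwick preferred on 4+3+4+1+3 = 15 ballots; Marwick wins 15–12.
Marwick vs Fairlea: 4+3+4+1+3 = 15 for Marwick, 12 for Fairlea — Marwick by 15–12.
Marwick vs Lomond: 3+4+3 = 10 for Marwick, 17 for Lomond — Lomond by 17–10.
Dunmore vs Fairlea: 13 to 14, Fairlea.
Dunmore vs Lomond: 17 to 10, Dunmore.
Fairlea vs Lomond: 2+2+3+5 = 12 for Fairlea, 15 for Lomond — Lomond by 15–12.
Each city drops at least one matchup (Marwick loses to Lomond; Dunmore loses to Marwick; Fairlea loses to Marwick; Lomond loses to Dunmore); the cycle Marwick beats Dunmore beats Lomond beats Marwick rules out a Condorcet winner.

none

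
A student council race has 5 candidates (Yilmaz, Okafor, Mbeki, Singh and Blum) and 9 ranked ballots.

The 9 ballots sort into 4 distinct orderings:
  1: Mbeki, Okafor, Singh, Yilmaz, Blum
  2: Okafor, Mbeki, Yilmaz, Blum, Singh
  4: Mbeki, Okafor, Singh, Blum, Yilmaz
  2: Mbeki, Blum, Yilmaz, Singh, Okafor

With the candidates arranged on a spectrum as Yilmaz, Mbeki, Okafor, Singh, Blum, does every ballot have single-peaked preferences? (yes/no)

no

Axis positions: Yilmaz=1, Mbeki=2, Okafor=3, Singh=4, Blum=5.
Ballot type 1 (peak Mbeki at position 2): ranking walks positions 2-3-4-1-5, expanding outward from the peak — single-peaked.
Ballot type 2: ranking walks positions 3-2-1-5-4; Blum is ranked above Singh even though Singh lies between Blum and the peak Okafor on the axis — preferences dip and rise again. Not single-peaked.
Ballot type 3 (peak Mbeki at position 2): ranking walks positions 2-3-4-5-1, expanding outward from the peak — single-peaked.
Ballot type 4: ranking walks positions 2-5-1-4-3; Blum is ranked above Okafor even though Okafor lies between Blum and the peak Mbeki on the axis — preferences dip and rise again. Not single-peaked.
Ballot type 2 violates single-peakedness, so the profile is not single-peaked on this axis.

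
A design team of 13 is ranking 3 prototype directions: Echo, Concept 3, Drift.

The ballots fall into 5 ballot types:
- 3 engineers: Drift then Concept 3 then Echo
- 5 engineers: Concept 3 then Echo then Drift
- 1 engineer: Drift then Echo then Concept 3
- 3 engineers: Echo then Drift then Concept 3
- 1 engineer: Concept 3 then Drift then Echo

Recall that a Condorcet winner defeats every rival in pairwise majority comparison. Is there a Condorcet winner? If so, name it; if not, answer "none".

Pairwise majorities:
Echo vs Concept 3: Concept 3, 9–4.
Echo vs Drift: Echo wins 8–5.
Concept 3 vs Drift: Concept 3 is ranked higher on 5+1 = 6 ballots, Drift on 7. Drift wins 7–6.
No design is unbeaten: Echo loses to Concept 3; Concept 3 loses to Drift; Drift loses to Echo. In particular Echo → Drift → Concept 3 → Echo is a majority cycle — no Condorcet winner exists.

none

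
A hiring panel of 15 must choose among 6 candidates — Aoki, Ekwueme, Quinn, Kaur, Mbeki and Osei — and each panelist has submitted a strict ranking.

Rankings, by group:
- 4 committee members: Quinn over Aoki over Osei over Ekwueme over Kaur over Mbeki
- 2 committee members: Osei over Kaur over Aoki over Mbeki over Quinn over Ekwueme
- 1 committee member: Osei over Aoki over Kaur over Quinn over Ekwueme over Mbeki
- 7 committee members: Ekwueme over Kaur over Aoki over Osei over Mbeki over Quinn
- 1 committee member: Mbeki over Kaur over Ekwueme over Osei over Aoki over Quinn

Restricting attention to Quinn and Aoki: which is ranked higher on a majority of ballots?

Ballots ranking Quinn above Aoki: 4.
Ballots ranking Aoki above Quinn: 15 − 4 = 11.
Aoki wins the head-to-head 11–4.

Aoki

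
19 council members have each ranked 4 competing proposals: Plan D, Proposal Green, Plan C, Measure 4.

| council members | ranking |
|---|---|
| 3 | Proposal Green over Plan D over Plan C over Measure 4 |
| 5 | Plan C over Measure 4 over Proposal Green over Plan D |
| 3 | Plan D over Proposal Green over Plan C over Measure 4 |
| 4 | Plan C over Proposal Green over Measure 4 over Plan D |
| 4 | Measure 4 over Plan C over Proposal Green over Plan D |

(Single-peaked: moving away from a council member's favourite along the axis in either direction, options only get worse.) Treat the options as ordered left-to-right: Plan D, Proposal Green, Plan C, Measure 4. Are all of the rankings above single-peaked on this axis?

yes

Axis positions: Plan D=1, Proposal Green=2, Plan C=3, Measure 4=4.
Type 1 (peak Proposal Green at position 2): ranking walks positions 2-1-3-4, expanding outward from the peak — single-peaked.
Type 2 (peak Plan C at position 3): ranking walks positions 3-4-2-1, expanding outward from the peak — single-peaked.
Type 3 (peak Plan D at position 1): ranking walks positions 1-2-3-4, expanding outward from the peak — single-peaked.
Type 4 (peak Plan C at position 3): ranking walks positions 3-2-4-1, expanding outward from the peak — single-peaked.
Type 5 (peak Measure 4 at position 4): ranking walks positions 4-3-2-1, expanding outward from the peak — single-peaked.
Every ranking is single-peaked on this axis.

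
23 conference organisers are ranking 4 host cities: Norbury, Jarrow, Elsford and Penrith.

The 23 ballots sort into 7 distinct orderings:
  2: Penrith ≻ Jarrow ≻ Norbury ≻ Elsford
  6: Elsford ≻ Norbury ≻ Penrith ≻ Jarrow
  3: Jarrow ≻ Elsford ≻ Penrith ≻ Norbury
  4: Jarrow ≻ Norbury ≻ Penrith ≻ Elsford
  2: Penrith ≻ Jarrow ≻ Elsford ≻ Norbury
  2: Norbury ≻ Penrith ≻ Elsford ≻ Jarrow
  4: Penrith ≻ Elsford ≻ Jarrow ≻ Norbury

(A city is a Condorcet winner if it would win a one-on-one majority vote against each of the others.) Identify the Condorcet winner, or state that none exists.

Check each pair by majority over 23 ballots:
Norbury vs Jarrow: Jarrow, 15–8.
Norbury vs Elsford: Elsford wins 15–8.
Norbury vs Penrith: Norbury, 12–11.
Jarrow vs Elsford: Elsford wins 12–11.
Jarrow vs Penrith: Penrith wins 16–7.
Elsford vs Penrith: Penrith, 14–9.
No city is unbeaten: Norbury loses to Jarrow; Jarrow loses to Elsford; Elsford loses to Penrith; Penrith loses to Norbury. In particular Norbury → Penrith → Jarrow → Norbury is a majority cycle — no Condorcet winner exists.

none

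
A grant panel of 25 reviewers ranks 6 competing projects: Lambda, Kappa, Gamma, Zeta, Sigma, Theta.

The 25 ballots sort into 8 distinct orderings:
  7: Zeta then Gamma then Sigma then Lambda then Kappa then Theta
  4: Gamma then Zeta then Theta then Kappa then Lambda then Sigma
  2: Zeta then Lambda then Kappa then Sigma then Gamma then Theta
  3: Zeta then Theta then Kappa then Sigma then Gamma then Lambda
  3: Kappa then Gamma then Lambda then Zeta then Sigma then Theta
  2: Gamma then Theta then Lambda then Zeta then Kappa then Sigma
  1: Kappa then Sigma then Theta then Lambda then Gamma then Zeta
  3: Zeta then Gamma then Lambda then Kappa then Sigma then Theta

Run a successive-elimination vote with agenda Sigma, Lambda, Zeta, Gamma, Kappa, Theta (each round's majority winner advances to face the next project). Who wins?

Round 1: Sigma vs Lambda — 11–14, Lambda advances.
Round 2: Lambda vs Zeta — 6–19, Zeta advances.
Round 3: Zeta vs Gamma — 15–10, Zeta advances.
Round 4: Zeta vs Kappa — 21–4, Zeta advances.
Round 5: Zeta vs Theta — 22–3, Zeta advances.
The agenda winner is Zeta.

Zeta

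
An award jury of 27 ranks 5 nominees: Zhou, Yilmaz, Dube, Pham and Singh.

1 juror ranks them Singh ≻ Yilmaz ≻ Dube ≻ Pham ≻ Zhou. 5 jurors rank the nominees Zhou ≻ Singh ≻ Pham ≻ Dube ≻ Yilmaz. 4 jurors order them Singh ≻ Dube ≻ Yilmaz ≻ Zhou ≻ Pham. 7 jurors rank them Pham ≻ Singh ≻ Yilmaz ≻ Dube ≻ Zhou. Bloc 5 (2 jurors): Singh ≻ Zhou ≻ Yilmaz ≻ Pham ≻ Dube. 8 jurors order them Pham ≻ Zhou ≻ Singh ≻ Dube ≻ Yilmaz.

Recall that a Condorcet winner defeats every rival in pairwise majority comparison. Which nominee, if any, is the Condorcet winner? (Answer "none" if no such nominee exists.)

Pairwise majorities:
Zhou vs Yilmaz: Zhou preferred on 5+2+8 = 15 ballots; Zhou wins 15–12.
Zhou vs Dube: Zhou preferred on 5+2+8 = 15 ballots; Zhou wins 15–12.
Zhou vs Pham: Zhou preferred on 5+4+2 = 11 ballots; Pham wins 16–11.
Zhou vs Singh: Zhou is ranked higher on 5+8 = 13 ballots, Singh on 14. Singh wins 14–13.
Yilmaz vs Dube: 10 to 17, Dube.
Yilmaz vs Pham: 7 to 20, Pham.
Yilmaz vs Singh: Yilmaz is ranked higher on 0 ballots, Singh on 27. Singh wins 27–0.
Dube vs Pham: 1+4 = 5 for Dube, 22 for Pham — Pham by 22–5.
Dube vs Singh: Dube preferred on 0 ballots; Singh wins 27–0.
Pham vs Singh: Pham preferred on 7+8 = 15 ballots; Pham wins 15–12.
Pham beats each of Zhou, Yilmaz, Dube, Singh — Pham is the Condorcet winner.

Pham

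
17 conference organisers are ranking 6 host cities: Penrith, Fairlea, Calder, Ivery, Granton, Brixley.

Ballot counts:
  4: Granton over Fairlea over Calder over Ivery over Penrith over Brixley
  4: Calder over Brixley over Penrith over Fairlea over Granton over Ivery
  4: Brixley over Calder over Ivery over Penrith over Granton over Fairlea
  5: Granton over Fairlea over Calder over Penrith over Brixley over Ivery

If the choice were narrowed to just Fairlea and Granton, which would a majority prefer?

Granton

Ballots ranking Fairlea above Granton: 4.
Ballots ranking Granton above Fairlea: 17 − 4 = 13.
Granton wins the head-to-head 13–4.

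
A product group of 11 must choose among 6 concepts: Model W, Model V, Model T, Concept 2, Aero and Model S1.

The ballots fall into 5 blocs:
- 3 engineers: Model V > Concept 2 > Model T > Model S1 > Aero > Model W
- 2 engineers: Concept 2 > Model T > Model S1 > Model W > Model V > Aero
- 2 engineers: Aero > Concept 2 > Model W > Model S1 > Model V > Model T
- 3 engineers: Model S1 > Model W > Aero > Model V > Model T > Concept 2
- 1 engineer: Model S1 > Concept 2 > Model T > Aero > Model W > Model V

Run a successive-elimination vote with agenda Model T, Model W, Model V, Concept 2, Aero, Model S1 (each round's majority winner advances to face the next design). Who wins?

Model S1

Round 1: Model T vs Model W — 6–5, Model T advances.
Round 2: Model T vs Model V — 3–8, Model V advances.
Round 3: Model V vs Concept 2 — 6–5, Model V advances.
Round 4: Model V vs Aero — 5–6, Aero advances.
Round 5: Aero vs Model S1 — 2–9, Model S1 advances.
Model S1 survives the agenda.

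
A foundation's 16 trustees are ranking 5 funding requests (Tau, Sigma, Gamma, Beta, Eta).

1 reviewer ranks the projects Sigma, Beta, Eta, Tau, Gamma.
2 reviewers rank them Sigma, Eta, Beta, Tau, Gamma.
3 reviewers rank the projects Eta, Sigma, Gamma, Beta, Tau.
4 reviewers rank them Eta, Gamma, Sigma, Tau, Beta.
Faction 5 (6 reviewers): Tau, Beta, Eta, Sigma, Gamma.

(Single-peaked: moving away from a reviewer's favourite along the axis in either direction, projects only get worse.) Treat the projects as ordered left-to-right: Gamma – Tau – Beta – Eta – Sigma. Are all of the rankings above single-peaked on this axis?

no

Axis positions: Gamma=1, Tau=2, Beta=3, Eta=4, Sigma=5.
Faction 1: ranking walks positions 5-3-4-2-1; Beta is ranked above Eta even though Eta lies between Beta and the peak Sigma on the axis — preferences dip and rise again. Not single-peaked.
Faction 2 (peak Sigma at position 5): ranking walks positions 5-4-3-2-1, expanding outward from the peak — single-peaked.
Faction 3: ranking walks positions 4-5-1-3-2; Gamma is ranked above Beta even though Beta lies between Gamma and the peak Eta on the axis — preferences dip and rise again. Not single-peaked.
Faction 4: ranking walks positions 4-1-5-2-3; Gamma is ranked above Beta even though Beta lies between Gamma and the peak Eta on the axis — preferences dip and rise again. Not single-peaked.
Faction 5 (peak Tau at position 2): ranking walks positions 2-3-4-5-1, expanding outward from the peak — single-peaked.
Faction 1 violates single-peakedness, so the profile is not single-peaked on this axis.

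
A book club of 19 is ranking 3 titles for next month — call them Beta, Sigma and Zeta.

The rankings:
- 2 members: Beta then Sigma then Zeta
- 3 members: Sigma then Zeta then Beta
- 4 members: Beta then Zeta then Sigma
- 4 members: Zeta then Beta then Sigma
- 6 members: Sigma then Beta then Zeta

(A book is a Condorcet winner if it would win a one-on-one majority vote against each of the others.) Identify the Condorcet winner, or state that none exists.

Check each pair by majority over 19 ballots:
Beta vs Sigma: Beta, 10–9.
Beta–Zeta: Beta 12–7.
Sigma vs Zeta: Sigma, 11–8.
Beta wins every pairwise contest, so Beta is the Condorcet winner.

Beta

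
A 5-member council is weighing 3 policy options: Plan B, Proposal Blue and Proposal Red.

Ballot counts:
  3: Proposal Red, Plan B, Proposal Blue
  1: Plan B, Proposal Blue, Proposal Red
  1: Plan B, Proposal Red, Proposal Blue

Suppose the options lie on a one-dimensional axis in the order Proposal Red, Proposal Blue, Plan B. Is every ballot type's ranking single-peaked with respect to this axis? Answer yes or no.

Axis positions: Proposal Red=1, Proposal Blue=2, Plan B=3.
Ballot type 1: ranking walks positions 1-3-2; Plan B is ranked above Proposal Blue even though Proposal Blue lies between Plan B and the peak Proposal Red on the axis — preferences dip and rise again. Not single-peaked.
Ballot type 2 (peak Plan B at position 3): ranking walks positions 3-2-1, expanding outward from the peak — single-peaked.
Ballot type 3: ranking walks positions 3-1-2; Proposal Red is ranked above Proposal Blue even though Proposal Blue lies between Proposal Red and the peak Plan B on the axis — preferences dip and rise again. Not single-peaked.
Ballot type 1 violates single-peakedness, so the profile is not single-peaked on this axis.

no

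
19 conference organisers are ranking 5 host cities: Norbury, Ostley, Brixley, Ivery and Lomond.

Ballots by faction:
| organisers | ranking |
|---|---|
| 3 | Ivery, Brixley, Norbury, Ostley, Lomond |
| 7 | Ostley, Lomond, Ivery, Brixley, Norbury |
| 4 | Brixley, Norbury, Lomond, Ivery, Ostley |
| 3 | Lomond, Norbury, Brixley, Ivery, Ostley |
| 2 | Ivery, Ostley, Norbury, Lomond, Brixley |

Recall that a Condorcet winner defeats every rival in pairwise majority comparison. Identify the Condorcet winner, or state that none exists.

Pairwise majorities:
Norbury vs Ostley: Norbury, 10–9.
Norbury vs Brixley: Norbury preferred on 3+2 = 5 ballots; Brixley wins 14–5.
Norbury vs Ivery: 7 to 12, Ivery.
Norbury vs Lomond: Norbury preferred on 3+4+2 = 9 ballots; Lomond wins 10–9.
Ostley–Brixley: Brixley 10–9.
Ostley–Ivery: Ivery 12–7.
Ostley vs Lomond: Ostley, 12–7.
Brixley vs Ivery: Brixley preferred on 4+3 = 7 ballots; Ivery wins 12–7.
Brixley vs Lomond: Lomond, 12–7.
Ivery vs Lomond: Lomond, 14–5.
Every city loses at least once (Norbury loses to Brixley; Ostley loses to Norbury; Brixley loses to Ivery; Ivery loses to Lomond; Lomond loses to Ostley). The majority relation contains the cycle Norbury → Ostley → Lomond → Norbury, so there is no Condorcet winner.

none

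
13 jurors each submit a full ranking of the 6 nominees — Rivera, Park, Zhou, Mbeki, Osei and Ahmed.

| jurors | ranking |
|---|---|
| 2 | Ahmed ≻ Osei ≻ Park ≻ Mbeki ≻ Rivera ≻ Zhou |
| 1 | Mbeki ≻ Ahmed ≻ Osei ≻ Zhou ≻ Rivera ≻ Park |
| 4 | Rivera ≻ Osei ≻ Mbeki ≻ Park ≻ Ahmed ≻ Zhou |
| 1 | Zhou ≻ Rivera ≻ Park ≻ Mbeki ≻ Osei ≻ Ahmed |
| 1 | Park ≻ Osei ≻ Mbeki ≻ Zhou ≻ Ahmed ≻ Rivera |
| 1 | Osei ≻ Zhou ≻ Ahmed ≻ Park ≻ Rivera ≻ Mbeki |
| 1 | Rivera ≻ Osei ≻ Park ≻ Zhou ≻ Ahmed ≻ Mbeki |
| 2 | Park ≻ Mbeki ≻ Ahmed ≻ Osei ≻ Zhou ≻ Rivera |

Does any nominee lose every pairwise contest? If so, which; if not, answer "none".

Pairwise majorities:
Rivera vs Park: 7 to 6, Rivera.
Rivera vs Zhou: Rivera preferred on 2+4+1 = 7 ballots; Rivera wins 7–6.
Rivera–Mbeki: Rivera 7–6.
Rivera vs Osei: Osei, 7–6.
Rivera vs Ahmed: 6 to 7, Ahmed.
Park vs Zhou: Park wins 10–3.
Park vs Mbeki: Park wins 8–5.
Park vs Osei: 1+1+2 = 4 for Park, 9 for Osei — Osei by 9–4.
Park vs Ahmed: Park wins 9–4.
Zhou vs Mbeki: Zhou preferred on 1+1+1 = 3 ballots; Mbeki wins 10–3.
Zhou vs Osei: Osei, 12–1.
Zhou vs Ahmed: Ahmed wins 9–4.
Mbeki vs Osei: Mbeki is ranked higher on 1+1+2 = 4 ballots, Osei on 9. Osei wins 9–4.
Mbeki vs Ahmed: Mbeki wins 9–4.
Osei vs Ahmed: Osei, 8–5.
Zhou loses to every other nominee — it is the Condorcet loser.

Zhou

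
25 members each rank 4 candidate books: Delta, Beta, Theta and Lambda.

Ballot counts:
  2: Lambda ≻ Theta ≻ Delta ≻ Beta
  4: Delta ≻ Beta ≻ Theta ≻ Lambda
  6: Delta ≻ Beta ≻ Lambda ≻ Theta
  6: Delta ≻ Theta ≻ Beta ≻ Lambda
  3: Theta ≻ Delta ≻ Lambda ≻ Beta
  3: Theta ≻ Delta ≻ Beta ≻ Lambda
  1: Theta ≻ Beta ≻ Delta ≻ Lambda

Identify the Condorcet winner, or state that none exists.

Delta

Check each pair by majority over 25 ballots:
Delta vs Beta: Delta, 24–1.
Delta vs Theta: Delta, 16–9.
Delta vs Lambda: Delta wins 23–2.
Beta–Theta: Theta 15–10.
Beta vs Lambda: Beta wins 20–5.
Theta–Lambda: Theta 17–8.
Only Delta has no losses; Delta is the Condorcet winner.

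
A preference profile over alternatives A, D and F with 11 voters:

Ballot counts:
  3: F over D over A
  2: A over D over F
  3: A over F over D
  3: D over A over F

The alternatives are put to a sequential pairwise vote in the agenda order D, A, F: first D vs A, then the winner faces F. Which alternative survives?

Round 1: D vs A — 6–5, D advances.
Round 2: D vs F — 5–6, F advances.
F survives the agenda.

F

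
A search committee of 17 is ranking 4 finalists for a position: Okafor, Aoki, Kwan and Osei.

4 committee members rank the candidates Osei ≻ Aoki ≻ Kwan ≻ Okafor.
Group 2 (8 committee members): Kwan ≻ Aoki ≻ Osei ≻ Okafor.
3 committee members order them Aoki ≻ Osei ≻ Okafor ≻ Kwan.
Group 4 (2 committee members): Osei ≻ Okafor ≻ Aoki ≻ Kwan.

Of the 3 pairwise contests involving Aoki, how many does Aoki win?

Aoki against each rival (17 committee members):
Aoki vs Okafor: Aoki is ranked higher on 4+8+3 = 15 ballots, Okafor on 2. Aoki wins 15–2.
Aoki–Kwan: Aoki 9–8.
Aoki vs Osei: 8+3 = 11 for Aoki, 6 for Osei — Aoki by 11–6.
Aoki beats Okafor, Kwan, Osei — 3 pairwise wins.

3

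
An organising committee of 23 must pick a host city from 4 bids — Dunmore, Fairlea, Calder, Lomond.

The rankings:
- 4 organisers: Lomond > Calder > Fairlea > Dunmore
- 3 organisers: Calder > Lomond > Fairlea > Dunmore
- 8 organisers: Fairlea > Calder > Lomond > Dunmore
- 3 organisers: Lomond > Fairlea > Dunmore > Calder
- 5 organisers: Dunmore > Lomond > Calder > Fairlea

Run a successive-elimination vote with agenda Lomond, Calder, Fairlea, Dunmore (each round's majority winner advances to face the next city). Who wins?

Lomond

Round 1: Lomond vs Calder — 12–11, Lomond advances.
Round 2: Lomond vs Fairlea — 15–8, Lomond advances.
Round 3: Lomond vs Dunmore — 18–5, Lomond advances.
The agenda winner is Lomond.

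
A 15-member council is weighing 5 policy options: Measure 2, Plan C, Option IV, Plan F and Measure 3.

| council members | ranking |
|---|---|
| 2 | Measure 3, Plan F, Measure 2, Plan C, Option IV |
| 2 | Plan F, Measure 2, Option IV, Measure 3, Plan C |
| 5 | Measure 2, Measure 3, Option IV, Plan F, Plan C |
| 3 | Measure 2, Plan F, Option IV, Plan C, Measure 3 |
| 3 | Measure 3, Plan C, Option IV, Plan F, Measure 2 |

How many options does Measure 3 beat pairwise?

3

Measure 3 against each rival (15 council members):
Measure 3 vs Measure 2: Measure 2, 10–5.
Measure 3–Plan C: Measure 3 12–3.
Measure 3–Option IV: Measure 3 10–5.
Measure 3 vs Plan F: Measure 3 is ranked higher on 2+5+3 = 10 ballots, Plan F on 5. Measure 3 wins 10–5.
Measure 3 beats Plan C, Option IV, Plan F; loses to Measure 2 — 3 pairwise wins.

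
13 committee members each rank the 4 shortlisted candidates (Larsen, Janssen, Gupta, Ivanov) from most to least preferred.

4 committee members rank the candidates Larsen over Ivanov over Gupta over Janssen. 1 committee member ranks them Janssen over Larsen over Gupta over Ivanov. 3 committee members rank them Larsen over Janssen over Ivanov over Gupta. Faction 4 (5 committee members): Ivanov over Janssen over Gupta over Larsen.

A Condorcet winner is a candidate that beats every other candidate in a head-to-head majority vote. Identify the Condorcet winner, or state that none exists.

Check each pair by majority over 13 ballots:
Larsen vs Janssen: Larsen, 7–6.
Larsen vs Gupta: 8 to 5, Larsen.
Larsen–Ivanov: Larsen 8–5.
Janssen vs Gupta: 9 to 4, Janssen.
Janssen–Ivanov: Ivanov 9–4.
Gupta vs Ivanov: Ivanov wins 12–1.
Larsen defeats every rival head-to-head and is the Condorcet winner.

Larsen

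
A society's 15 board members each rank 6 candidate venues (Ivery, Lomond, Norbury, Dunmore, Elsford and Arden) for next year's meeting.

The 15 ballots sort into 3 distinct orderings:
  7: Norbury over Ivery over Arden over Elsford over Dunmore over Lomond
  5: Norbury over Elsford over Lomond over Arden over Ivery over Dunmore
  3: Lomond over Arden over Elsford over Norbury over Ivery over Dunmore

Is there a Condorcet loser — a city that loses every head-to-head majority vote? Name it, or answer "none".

Dunmore

Head-to-head results (15 organisers):
Ivery vs Lomond: Lomond, 8–7.
Ivery vs Norbury: Ivery is ranked higher on 0 ballots, Norbury on 15. Norbury wins 15–0.
Ivery vs Dunmore: Ivery is ranked higher on 7+5+3 = 15 ballots, Dunmore on 0. Ivery wins 15–0.
Ivery–Elsford: Elsford 8–7.
Ivery vs Arden: Arden, 8–7.
Lomond vs Norbury: Lomond is ranked higher on 3 ballots, Norbury on 12. Norbury wins 12–3.
Lomond–Dunmore: Lomond 8–7.
Lomond vs Elsford: Lomond preferred on 3 ballots; Elsford wins 12–3.
Lomond vs Arden: Lomond, 8–7.
Norbury vs Dunmore: Norbury wins 15–0.
Norbury vs Elsford: 12 to 3, Norbury.
Norbury vs Arden: Norbury preferred on 7+5 = 12 ballots; Norbury wins 12–3.
Dunmore vs Elsford: Dunmore is ranked higher on 0 ballots, Elsford on 15. Elsford wins 15–0.
Dunmore vs Arden: Dunmore preferred on 0 ballots; Arden wins 15–0.
Elsford vs Arden: Arden, 10–5.
Dunmore is beaten in every head-to-head and is the Condorcet loser.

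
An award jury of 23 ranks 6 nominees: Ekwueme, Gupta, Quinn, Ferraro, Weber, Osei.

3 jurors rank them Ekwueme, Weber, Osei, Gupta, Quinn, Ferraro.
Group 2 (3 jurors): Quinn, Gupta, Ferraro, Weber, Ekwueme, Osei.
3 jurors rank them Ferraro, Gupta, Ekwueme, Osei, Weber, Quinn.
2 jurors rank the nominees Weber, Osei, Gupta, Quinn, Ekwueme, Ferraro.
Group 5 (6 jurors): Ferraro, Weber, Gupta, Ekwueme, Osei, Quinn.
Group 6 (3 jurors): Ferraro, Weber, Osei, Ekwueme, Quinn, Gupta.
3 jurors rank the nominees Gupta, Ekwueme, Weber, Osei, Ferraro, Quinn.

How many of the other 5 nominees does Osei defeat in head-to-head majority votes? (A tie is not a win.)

Osei against each rival (23 jurors):
Osei vs Ekwueme: Osei preferred on 2+3 = 5 ballots; Ekwueme wins 18–5.
Osei vs Gupta: Osei preferred on 3+2+3 = 8 ballots; Gupta wins 15–8.
Osei vs Quinn: 20 to 3, Osei.
Osei vs Ferraro: Osei is ranked higher on 3+2+3 = 8 ballots, Ferraro on 15. Ferraro wins 15–8.
Osei vs Weber: Osei is ranked higher on 3 ballots, Weber on 20. Weber wins 20–3.
Osei beats Quinn; loses to Ekwueme, Gupta, Ferraro, Weber — 1 pairwise win.

1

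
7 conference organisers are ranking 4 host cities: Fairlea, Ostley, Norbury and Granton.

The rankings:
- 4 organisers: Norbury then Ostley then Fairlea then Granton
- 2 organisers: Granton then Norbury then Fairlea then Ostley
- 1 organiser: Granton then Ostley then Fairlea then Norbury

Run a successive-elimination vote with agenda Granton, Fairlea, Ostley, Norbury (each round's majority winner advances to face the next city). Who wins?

Round 1: Granton vs Fairlea — 3–4, Fairlea advances.
Round 2: Fairlea vs Ostley — 2–5, Ostley advances.
Round 3: Ostley vs Norbury — 1–6, Norbury advances.
Norbury survives the agenda.

Norbury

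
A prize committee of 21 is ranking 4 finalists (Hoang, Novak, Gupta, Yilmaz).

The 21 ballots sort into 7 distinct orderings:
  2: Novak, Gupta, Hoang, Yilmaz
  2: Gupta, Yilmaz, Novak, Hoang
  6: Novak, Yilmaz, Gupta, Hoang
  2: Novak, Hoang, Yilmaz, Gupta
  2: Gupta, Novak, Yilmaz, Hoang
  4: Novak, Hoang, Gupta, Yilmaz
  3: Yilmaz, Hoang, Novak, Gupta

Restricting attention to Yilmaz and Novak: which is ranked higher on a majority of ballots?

Novak

Ballots ranking Yilmaz above Novak: 2 + 3 = 5.
Ballots ranking Novak above Yilmaz: 21 − 5 = 16.
Novak wins the head-to-head 16–5.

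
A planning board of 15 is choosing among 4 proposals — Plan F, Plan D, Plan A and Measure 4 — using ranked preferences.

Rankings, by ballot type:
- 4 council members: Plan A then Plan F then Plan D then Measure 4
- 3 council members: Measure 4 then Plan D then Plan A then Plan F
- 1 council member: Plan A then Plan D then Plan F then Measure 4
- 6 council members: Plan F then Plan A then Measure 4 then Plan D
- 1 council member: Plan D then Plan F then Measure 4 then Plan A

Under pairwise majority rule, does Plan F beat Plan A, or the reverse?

Plan A

Ballots ranking Plan F above Plan A: 6 + 1 = 7.
Ballots ranking Plan A above Plan F: 15 − 7 = 8.
Plan A wins the head-to-head 8–7.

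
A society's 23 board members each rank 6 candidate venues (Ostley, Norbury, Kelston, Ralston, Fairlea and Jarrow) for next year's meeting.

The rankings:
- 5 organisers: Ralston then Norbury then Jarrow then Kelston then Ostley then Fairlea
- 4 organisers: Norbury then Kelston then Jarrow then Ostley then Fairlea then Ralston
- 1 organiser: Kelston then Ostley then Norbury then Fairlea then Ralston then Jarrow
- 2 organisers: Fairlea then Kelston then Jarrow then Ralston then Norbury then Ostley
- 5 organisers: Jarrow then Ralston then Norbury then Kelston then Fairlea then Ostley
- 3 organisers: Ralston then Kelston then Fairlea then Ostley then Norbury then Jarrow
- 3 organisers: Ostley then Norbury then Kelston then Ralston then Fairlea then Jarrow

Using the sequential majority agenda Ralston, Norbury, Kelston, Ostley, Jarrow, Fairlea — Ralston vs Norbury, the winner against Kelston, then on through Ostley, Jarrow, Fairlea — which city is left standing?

Round 1: Ralston vs Norbury — 15–8, Ralston advances.
Round 2: Ralston vs Kelston — 13–10, Ralston advances.
Round 3: Ralston vs Ostley — 15–8, Ralston advances.
Round 4: Ralston vs Jarrow — 12–11, Ralston advances.
Round 5: Ralston vs Fairlea — 16–7, Ralston advances.
Ralston survives the agenda.

Ralston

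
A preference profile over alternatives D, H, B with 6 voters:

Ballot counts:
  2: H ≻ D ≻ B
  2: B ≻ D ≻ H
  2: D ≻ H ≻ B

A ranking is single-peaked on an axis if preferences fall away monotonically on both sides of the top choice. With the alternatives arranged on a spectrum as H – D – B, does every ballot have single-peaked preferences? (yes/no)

yes

Axis positions: H=1, D=2, B=3.
Cluster 1 (peak H at position 1): ranking walks positions 1-2-3, expanding outward from the peak — single-peaked.
Cluster 2 (peak B at position 3): ranking walks positions 3-2-1, expanding outward from the peak — single-peaked.
Cluster 3 (peak D at position 2): ranking walks positions 2-1-3, expanding outward from the peak — single-peaked.
Every ranking is single-peaked on this axis.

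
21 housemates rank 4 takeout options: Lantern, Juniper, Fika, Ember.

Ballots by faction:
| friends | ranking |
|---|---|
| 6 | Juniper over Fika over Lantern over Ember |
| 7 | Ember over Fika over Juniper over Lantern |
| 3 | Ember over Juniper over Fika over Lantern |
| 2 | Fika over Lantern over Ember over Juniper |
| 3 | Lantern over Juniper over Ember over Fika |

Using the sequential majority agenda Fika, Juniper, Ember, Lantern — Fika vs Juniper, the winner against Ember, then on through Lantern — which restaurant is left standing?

Lantern

Round 1: Fika vs Juniper — 9–12, Juniper advances.
Round 2: Juniper vs Ember — 9–12, Ember advances.
Round 3: Ember vs Lantern — 10–11, Lantern advances.
Lantern survives the agenda.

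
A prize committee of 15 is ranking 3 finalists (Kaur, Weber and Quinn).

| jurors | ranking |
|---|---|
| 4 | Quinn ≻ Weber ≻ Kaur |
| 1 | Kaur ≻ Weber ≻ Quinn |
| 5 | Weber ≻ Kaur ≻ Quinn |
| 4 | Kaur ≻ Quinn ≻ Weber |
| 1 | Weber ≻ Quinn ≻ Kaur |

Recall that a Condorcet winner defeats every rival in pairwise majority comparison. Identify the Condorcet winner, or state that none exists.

none

Check each pair by majority over 15 ballots:
Kaur vs Weber: Weber wins 10–5.
Kaur vs Quinn: Kaur preferred on 1+5+4 = 10 ballots; Kaur wins 10–5.
Weber vs Quinn: 1+5+1 = 7 for Weber, 8 for Quinn — Quinn by 8–7.
Every nominee loses at least once (Kaur loses to Weber; Weber loses to Quinn; Quinn loses to Kaur). The majority relation contains the cycle Kaur beats Quinn beats Weber beats Kaur, so there is no Condorcet winner.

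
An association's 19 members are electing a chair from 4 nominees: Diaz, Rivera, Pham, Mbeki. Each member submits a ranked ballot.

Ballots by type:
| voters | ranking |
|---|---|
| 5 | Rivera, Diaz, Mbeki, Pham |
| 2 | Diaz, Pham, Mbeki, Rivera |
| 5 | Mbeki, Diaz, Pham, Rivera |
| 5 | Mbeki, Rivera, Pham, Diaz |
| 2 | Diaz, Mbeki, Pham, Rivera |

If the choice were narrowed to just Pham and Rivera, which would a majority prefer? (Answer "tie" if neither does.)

Rivera

Ballots ranking Pham above Rivera: 2 + 5 + 2 = 9.
Ballots ranking Rivera above Pham: 19 − 9 = 10.
Rivera wins the head-to-head 10–9.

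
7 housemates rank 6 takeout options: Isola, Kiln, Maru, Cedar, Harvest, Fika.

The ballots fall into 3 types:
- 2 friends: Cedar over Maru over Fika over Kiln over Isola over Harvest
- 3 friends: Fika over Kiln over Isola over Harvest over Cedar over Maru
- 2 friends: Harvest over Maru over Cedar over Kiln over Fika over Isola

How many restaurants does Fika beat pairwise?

3

Fika against each rival (7 friends):
Fika–Isola: Fika 7–0.
Fika vs Kiln: Fika wins 5–2.
Fika–Maru: Maru 4–3.
Fika vs Cedar: Cedar wins 4–3.
Fika vs Harvest: Fika wins 5–2.
Fika beats Isola, Kiln, Harvest; loses to Maru, Cedar — 3 pairwise wins.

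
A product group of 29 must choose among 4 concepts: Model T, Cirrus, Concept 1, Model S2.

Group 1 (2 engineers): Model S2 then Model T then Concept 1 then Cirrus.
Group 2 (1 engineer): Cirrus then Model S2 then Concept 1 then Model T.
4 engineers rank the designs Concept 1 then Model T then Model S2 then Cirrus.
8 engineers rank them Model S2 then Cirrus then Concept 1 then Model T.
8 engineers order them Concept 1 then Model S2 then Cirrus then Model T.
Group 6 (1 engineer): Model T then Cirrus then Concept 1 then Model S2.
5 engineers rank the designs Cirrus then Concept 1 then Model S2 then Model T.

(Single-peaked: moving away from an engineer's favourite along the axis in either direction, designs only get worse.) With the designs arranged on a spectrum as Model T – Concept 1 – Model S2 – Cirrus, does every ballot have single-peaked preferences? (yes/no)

Axis positions: Model T=1, Concept 1=2, Model S2=3, Cirrus=4.
Group 1: ranking walks positions 3-1-2-4; Model T is ranked above Concept 1 even though Concept 1 lies between Model T and the peak Model S2 on the axis — preferences dip and rise again. Not single-peaked.
Group 2 (peak Cirrus at position 4): ranking walks positions 4-3-2-1, expanding outward from the peak — single-peaked.
Group 3 (peak Concept 1 at position 2): ranking walks positions 2-1-3-4, expanding outward from the peak — single-peaked.
Group 4 (peak Model S2 at position 3): ranking walks positions 3-4-2-1, expanding outward from the peak — single-peaked.
Group 5 (peak Concept 1 at position 2): ranking walks positions 2-3-4-1, expanding outward from the peak — single-peaked.
Group 6: ranking walks positions 1-4-2-3; Cirrus is ranked above Concept 1 even though Concept 1 lies between Cirrus and the peak Model T on the axis — preferences dip and rise again. Not single-peaked.
Group 7: ranking walks positions 4-2-3-1; Concept 1 is ranked above Model S2 even though Model S2 lies between Concept 1 and the peak Cirrus on the axis — preferences dip and rise again. Not single-peaked.
Group 1 violates single-peakedness, so the profile is not single-peaked on this axis.

no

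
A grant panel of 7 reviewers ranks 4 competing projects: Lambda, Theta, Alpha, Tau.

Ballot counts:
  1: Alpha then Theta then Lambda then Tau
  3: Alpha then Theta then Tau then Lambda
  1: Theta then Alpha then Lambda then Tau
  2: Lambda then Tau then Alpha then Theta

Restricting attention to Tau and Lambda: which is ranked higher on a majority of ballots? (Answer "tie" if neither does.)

Ballots ranking Tau above Lambda: 3.
Ballots ranking Lambda above Tau: 7 − 3 = 4.
Lambda wins the head-to-head 4–3.

Lambda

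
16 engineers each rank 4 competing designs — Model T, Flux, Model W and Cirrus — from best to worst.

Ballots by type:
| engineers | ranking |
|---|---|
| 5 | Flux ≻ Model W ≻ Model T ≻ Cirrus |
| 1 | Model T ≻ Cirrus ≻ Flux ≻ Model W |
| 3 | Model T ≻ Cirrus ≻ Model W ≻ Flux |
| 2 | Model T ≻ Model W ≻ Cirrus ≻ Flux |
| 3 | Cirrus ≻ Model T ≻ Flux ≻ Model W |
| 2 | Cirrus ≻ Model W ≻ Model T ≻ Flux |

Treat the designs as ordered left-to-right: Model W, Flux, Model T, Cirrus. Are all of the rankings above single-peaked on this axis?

Axis positions: Model W=1, Flux=2, Model T=3, Cirrus=4.
Type 1 (peak Flux at position 2): ranking walks positions 2-1-3-4, expanding outward from the peak — single-peaked.
Type 2 (peak Model T at position 3): ranking walks positions 3-4-2-1, expanding outward from the peak — single-peaked.
Type 3: ranking walks positions 3-4-1-2; Model W is ranked above Flux even though Flux lies between Model W and the peak Model T on the axis — preferences dip and rise again. Not single-peaked.
Type 4: ranking walks positions 3-1-4-2; Model W is ranked above Flux even though Flux lies between Model W and the peak Model T on the axis — preferences dip and rise again. Not single-peaked.
Type 5 (peak Cirrus at position 4): ranking walks positions 4-3-2-1, expanding outward from the peak — single-peaked.
Type 6: ranking walks positions 4-1-3-2; Model W is ranked above Model T even though Model T lies between Model W and the peak Cirrus on the axis — preferences dip and rise again. Not single-peaked.
Type 3 violates single-peakedness, so the profile is not single-peaked on this axis.

no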